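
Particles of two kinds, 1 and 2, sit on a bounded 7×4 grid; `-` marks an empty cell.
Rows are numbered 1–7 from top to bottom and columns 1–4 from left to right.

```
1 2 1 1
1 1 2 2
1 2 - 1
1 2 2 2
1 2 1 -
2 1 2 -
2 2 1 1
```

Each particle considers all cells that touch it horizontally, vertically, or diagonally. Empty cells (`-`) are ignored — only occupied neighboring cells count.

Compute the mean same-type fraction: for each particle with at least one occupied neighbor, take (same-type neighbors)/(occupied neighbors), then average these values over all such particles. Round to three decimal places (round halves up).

0.438

(1,1)1 2/3
(1,2)2 1/5
(1,3)1 2/5
(1,4)1 1/3
(2,1)1 3/5
(2,2)1 4/7
(2,3)2 3/7
(2,4)2 1/4
(3,1)1 3/5
(3,2)2 3/7
(3,4)1 0/4
(4,1)1 2/5
(4,2)2 3/7
(4,3)2 4/6
(4,4)2 1/3
(5,1)1 2/5
(5,2)2 4/8
(5,3)1 1/6
(6,1)2 3/5
(6,2)1 3/8
(6,3)2 2/6
(7,1)2 2/3
(7,2)2 3/5
(7,3)1 2/4
(7,4)1 1/2
Sum over 25 particles: 2/3 + 1/5 + 2/5 + 1/3 + 3/5 + 4/7 + 3/7 + 1/4 + 3/5 + 3/7 + 0/4 + 2/5 + 3/7 + 4/6 + 1/3 + 2/5 + 4/8 + 1/6 + 3/5 + 3/8 + 2/6 + 2/3 + 3/5 + 2/4 + 1/2 = 9197/840; mean = 9197/840 ÷ 25 = 9197/21000 = 0.437952… → 0.438.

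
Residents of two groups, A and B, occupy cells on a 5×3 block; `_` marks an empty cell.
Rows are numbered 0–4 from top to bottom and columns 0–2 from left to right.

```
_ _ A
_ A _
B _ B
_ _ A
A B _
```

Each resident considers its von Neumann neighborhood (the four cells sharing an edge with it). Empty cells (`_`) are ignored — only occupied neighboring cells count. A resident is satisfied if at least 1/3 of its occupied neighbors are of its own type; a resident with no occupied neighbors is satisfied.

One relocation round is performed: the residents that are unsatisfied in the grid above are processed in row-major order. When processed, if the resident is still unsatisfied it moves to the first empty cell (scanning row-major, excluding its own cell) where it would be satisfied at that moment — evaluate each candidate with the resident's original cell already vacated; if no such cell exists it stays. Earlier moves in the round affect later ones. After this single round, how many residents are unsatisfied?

1

Initially unsatisfied (in order): (2,2), (3,2), (4,0), (4,1).
  (2,2) → (0,0).
  (3,2): now satisfied by earlier moves; stays.
  (4,0) → (0,1).
  (4,1): now satisfied by earlier moves; stays.
Resulting grid:
B A A
_ A _
B _ _
_ _ A
_ B _
Unsatisfied now: (0,0).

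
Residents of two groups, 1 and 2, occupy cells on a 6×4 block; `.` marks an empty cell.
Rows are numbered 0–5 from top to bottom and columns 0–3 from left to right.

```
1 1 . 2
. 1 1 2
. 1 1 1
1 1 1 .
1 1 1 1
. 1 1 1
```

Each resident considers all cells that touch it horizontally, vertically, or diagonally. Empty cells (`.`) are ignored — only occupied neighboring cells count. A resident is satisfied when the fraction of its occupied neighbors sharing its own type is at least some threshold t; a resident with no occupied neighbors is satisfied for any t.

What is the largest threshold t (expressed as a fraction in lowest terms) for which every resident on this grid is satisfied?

1/4

(0,0)1 2/2
(0,1)1 3/3
(0,3)2 1/2
(1,1)1 5/5
(1,2)1 5/7
(1,3)2 1/4
(2,1)1 6/6
(2,2)1 6/7
(2,3)1 3/4
(3,0)1 4/4
(3,1)1 7/7
(3,2)1 7/7
(4,0)1 4/4
(4,1)1 7/7
(4,2)1 7/7
(4,3)1 4/4
(5,1)1 4/4
(5,2)1 5/5
(5,3)1 3/3
The smallest same-type fraction is 1/4 at (1,3), which reduces to 1/4. Any threshold above that leaves this resident unsatisfied.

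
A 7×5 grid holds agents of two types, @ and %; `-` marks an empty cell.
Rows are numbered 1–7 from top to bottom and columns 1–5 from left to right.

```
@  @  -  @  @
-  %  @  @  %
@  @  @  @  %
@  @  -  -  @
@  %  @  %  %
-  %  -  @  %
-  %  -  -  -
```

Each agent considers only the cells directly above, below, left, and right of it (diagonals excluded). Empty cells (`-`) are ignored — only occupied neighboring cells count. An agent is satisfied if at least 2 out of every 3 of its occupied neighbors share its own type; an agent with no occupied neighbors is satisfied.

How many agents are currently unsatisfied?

12

(1,1)@ 1/1 ok
(1,2)@ 1/2 unhappy
(1,4)@ 2/2 ok
(1,5)@ 1/2 unhappy
(2,2)% 0/3 unhappy
(2,3)@ 2/3 ok
(2,4)@ 3/4 ok
(2,5)% 1/3 unhappy
(3,1)@ 2/2 ok
(3,2)@ 3/4 ok
(3,3)@ 3/3 ok
(3,4)@ 2/3 ok
(3,5)% 1/3 unhappy
(4,1)@ 3/3 ok
(4,2)@ 2/3 ok
(4,5)@ 0/2 unhappy
(5,1)@ 1/2 unhappy
(5,2)% 1/4 unhappy
(5,3)@ 0/2 unhappy
(5,4)% 1/3 unhappy
(5,5)% 2/3 ok
(6,2)% 2/2 ok
(6,4)@ 0/2 unhappy
(6,5)% 1/2 unhappy
(7,2)% 1/1 ok
Unsatisfied: (1,2), (1,5), (2,2), (2,5), (3,5), (4,5), (5,1), (5,2), (5,3), (5,4), (6,4), (6,5) — 12 in total.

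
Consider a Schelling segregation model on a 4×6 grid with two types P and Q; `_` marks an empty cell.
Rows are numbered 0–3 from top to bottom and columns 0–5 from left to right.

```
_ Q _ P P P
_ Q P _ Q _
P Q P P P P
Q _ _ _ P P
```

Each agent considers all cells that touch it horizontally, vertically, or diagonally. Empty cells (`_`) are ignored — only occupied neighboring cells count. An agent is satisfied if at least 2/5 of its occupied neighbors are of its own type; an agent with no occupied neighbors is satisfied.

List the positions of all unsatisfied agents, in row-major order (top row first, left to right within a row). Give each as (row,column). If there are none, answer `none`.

(0,1)Q 1/2 ok
(0,3)P 2/3 ok
(0,4)P 2/3 ok
(0,5)P 1/2 ok
(1,1)Q 2/5 ok
(1,2)P 3/6 ok
(1,4)Q 0/6 unhappy
(2,0)P 0/3 unhappy
(2,1)Q 2/5 ok
(2,2)P 2/4 ok
(2,3)P 4/5 ok
(2,4)P 4/5 ok
(2,5)P 3/4 ok
(3,0)Q 1/2 ok
(3,4)P 4/4 ok
(3,5)P 3/3 ok

(1,4), (2,0)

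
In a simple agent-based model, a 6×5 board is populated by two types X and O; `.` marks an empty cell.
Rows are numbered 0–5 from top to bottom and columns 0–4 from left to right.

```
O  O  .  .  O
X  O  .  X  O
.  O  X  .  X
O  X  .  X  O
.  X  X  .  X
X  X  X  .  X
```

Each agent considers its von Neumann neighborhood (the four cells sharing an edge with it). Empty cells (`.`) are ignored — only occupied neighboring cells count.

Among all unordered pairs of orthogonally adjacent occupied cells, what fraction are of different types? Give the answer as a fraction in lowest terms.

10/21

Scan each occupied cell's neighbors to the right and below so each pair is counted once.
From row 0: 1 unlike of 4 pairs (running 1/4).
From row 1: 3 unlike of 4 pairs (running 4/8).
From row 2: 3 unlike of 3 pairs (running 7/11).
From row 3: 3 unlike of 4 pairs (running 10/15).
From row 4: 0 unlike of 4 pairs (running 10/19).
From row 5: 0 unlike of 2 pairs (running 10/21).
Total adjacent occupied pairs: 21; unlike-type pairs: 10.
10/21 is already in lowest terms.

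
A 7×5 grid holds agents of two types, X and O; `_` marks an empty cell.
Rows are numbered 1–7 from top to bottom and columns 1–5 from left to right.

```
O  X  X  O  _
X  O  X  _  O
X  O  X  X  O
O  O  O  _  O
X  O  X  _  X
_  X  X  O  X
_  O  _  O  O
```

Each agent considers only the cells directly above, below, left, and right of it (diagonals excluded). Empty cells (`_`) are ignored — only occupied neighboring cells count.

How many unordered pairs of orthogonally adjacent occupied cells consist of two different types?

21

Scan each occupied cell's neighbors to the right and below so each pair is counted once.
Row 1: O(1,1)–X(1,2)≠ O(1,1)–X(2,1)≠ X(1,2)–X(1,3)= X(1,2)–O(2,2)≠ X(1,3)–O(1,4)≠ X(1,3)–X(2,3)=  → 4/6 unlike.
Row 2: X(2,1)–O(2,2)≠ X(2,1)–X(3,1)= O(2,2)–X(2,3)≠ O(2,2)–O(3,2)= X(2,3)–X(3,3)= O(2,5)–O(3,5)=  → 2/6 unlike.
Row 3: X(3,1)–O(3,2)≠ X(3,1)–O(4,1)≠ O(3,2)–X(3,3)≠ O(3,2)–O(4,2)= X(3,3)–X(3,4)= X(3,3)–O(4,3)≠ X(3,4)–O(3,5)≠ O(3,5)–O(4,5)=  → 5/8 unlike.
Row 4: O(4,1)–O(4,2)= O(4,1)–X(5,1)≠ O(4,2)–O(4,3)= O(4,2)–O(5,2)= O(4,3)–X(5,3)≠ O(4,5)–X(5,5)≠  → 3/6 unlike.
Row 5: X(5,1)–O(5,2)≠ O(5,2)–X(5,3)≠ O(5,2)–X(6,2)≠ X(5,3)–X(6,3)= X(5,5)–X(6,5)=  → 3/5 unlike.
Row 6: X(6,2)–X(6,3)= X(6,2)–O(7,2)≠ X(6,3)–O(6,4)≠ O(6,4)–X(6,5)≠ O(6,4)–O(7,4)= X(6,5)–O(7,5)≠  → 4/6 unlike.
Row 7: O(7,4)–O(7,5)=  → 0/1 unlike.
Total adjacent occupied pairs: 38; unlike-type pairs: 21.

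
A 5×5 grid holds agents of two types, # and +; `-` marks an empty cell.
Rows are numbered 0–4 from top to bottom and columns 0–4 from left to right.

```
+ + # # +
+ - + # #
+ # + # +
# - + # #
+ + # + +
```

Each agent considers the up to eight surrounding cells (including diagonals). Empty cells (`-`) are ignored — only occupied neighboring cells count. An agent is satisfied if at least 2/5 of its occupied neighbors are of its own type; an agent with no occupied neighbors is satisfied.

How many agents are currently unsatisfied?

10

Row 0: (0,0)+ 2/2 ✓ · (0,1)+ 3/4 ✓ · (0,2)# 2/4 ✓ · (0,3)# 3/5 ✓ · (0,4)+ 0/3 ✗
Row 1: (1,0)+ 3/4 ✓ · (1,2)+ 2/7 ✗ · (1,3)# 4/8 ✓ · (1,4)# 3/5 ✓
Row 2: (2,0)+ 1/3 ✗ · (2,1)# 1/6 ✗ · (2,2)+ 2/6 ✗ · (2,3)# 4/8 ✓ · (2,4)+ 0/5 ✗
Row 3: (3,0)# 1/4 ✗ · (3,2)+ 3/7 ✓ · (3,3)# 3/8 ✗ · (3,4)# 2/5 ✓
Row 4: (4,0)+ 1/2 ✓ · (4,1)+ 2/4 ✓ · (4,2)# 1/4 ✗ · (4,3)+ 2/5 ✓ · (4,4)+ 1/3 ✗
Unsatisfied: (0,4), (1,2), (2,0), (2,1), (2,2), (2,4), (3,0), (3,3), (4,2), (4,4) — 10 in total.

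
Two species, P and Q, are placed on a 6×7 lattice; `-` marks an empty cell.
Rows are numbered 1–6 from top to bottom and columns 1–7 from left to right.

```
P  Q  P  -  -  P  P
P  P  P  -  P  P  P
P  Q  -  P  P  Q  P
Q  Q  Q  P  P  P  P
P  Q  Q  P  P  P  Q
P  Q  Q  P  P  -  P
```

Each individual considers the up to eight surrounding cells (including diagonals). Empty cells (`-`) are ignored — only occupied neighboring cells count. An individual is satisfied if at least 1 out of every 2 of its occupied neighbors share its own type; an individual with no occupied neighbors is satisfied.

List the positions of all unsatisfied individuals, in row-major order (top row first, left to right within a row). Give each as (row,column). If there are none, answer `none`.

(1,1)P 2/3 ✓
(1,2)Q 0/5 ✗
(1,3)P 2/3 ✓
(1,6)P 4/4 ✓
(1,7)P 3/3 ✓
(2,1)P 3/5 ✓
(2,2)P 5/7 ✓
(2,3)P 3/5 ✓
(2,5)P 4/5 ✓
(2,6)P 6/7 ✓
(2,7)P 4/5 ✓
(3,1)P 2/5 ✗
(3,2)Q 3/7 ✗
(3,4)P 5/6 ✓
(3,5)P 6/7 ✓
(3,6)Q 0/8 ✗
(3,7)P 4/5 ✓
(4,1)Q 3/5 ✓
(4,2)Q 5/7 ✓
(4,3)Q 4/7 ✓
(4,4)P 5/7 ✓
(4,5)P 7/8 ✓
(4,6)P 6/8 ✓
(4,7)P 3/5 ✓
(5,1)P 1/5 ✗
(5,2)Q 6/8 ✓
(5,3)Q 5/8 ✓
(5,4)P 5/8 ✓
(5,5)P 7/7 ✓
(5,6)P 6/7 ✓
(5,7)Q 0/4 ✗
(6,1)P 1/3 ✗
(6,2)Q 3/5 ✓
(6,3)Q 3/5 ✓
(6,4)P 3/5 ✓
(6,5)P 4/4 ✓
(6,7)P 1/2 ✓

(1,2), (3,1), (3,2), (3,6), (5,1), (5,7), (6,1)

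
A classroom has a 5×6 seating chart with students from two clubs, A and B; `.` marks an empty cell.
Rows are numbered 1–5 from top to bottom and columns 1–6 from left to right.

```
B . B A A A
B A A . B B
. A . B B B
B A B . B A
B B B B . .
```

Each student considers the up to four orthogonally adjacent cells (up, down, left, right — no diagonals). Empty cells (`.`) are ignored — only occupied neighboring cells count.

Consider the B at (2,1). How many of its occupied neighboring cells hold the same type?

Occupied neighbors of (2,1): (1,1)=B, (2,2)=A.
Same type (B): 1 of 2.

1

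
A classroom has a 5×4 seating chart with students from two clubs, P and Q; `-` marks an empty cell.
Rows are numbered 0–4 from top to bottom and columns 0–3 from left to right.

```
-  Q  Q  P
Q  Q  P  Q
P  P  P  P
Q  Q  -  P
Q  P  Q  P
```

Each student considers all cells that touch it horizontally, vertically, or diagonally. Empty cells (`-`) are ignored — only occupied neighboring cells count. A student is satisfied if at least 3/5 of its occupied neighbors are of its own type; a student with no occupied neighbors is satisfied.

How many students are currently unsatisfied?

13

(0,1)Q 3/4 ✓
(0,2)Q 3/5 ✓
(0,3)P 1/3 ✗
(1,0)Q 2/4 ✗
(1,1)Q 3/7 ✗
(1,2)P 4/8 ✗
(1,3)Q 1/5 ✗
(2,0)P 1/5 ✗
(2,1)P 3/7 ✗
(2,2)P 4/7 ✗
(2,3)P 3/4 ✓
(3,0)Q 2/5 ✗
(3,1)Q 3/7 ✗
(3,3)P 3/4 ✓
(4,0)Q 2/3 ✓
(4,1)P 0/4 ✗
(4,2)Q 1/4 ✗
(4,3)P 1/2 ✗
Unsatisfied: (0,3), (1,0), (1,1), (1,2), (1,3), (2,0), (2,1), (2,2), (3,0), (3,1), (4,1), (4,2), (4,3) — 13 in total.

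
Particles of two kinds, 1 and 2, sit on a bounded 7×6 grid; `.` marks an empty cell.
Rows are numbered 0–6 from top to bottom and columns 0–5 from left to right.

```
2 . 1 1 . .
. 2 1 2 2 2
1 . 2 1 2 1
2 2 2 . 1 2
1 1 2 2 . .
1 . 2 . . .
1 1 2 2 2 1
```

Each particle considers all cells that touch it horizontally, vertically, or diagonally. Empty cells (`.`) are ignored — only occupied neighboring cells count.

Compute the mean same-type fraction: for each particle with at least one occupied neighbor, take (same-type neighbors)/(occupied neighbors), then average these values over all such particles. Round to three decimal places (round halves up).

Row 0: (0,0)2 1/1 · (0,2)1 2/4 · (0,3)1 2/4
Row 1: (1,1)2 2/5 · (1,2)1 3/6 · (1,3)2 3/7 · (1,4)2 3/6 · (1,5)2 2/3
Row 2: (2,0)1 0/3 · (2,2)2 4/6 · (2,3)1 2/7 · (2,4)2 4/7 · (2,5)1 1/5
Row 3: (3,0)2 1/4 · (3,1)2 4/7 · (3,2)2 4/6 · (3,4)1 2/5 · (3,5)2 1/3
Row 4: (4,0)1 2/4 · (4,1)1 2/7 · (4,2)2 4/5 · (4,3)2 3/4
Row 5: (5,0)1 4/4 · (5,2)2 4/6
Row 6: (6,0)1 2/2 · (6,1)1 2/4 · (6,2)2 2/3 · (6,3)2 3/3 · (6,4)2 1/2 · (6,5)1 0/1
Sum over 30 particles: 1/1 + 2/4 + 2/4 + 2/5 + 3/6 + 3/7 + 3/6 + 2/3 + 0/3 + 4/6 + 2/7 + 4/7 + 1/5 + 1/4 + 4/7 + 4/6 + 2/5 + 1/3 + 2/4 + 2/7 + 4/5 + 3/4 + 4/4 + 4/6 + 2/2 + 2/4 + 2/3 + 3/3 + 1/2 + 0/1 = 3383/210; mean = 3383/210 ÷ 30 = 3383/6300 = 0.536984… → 0.537.

0.537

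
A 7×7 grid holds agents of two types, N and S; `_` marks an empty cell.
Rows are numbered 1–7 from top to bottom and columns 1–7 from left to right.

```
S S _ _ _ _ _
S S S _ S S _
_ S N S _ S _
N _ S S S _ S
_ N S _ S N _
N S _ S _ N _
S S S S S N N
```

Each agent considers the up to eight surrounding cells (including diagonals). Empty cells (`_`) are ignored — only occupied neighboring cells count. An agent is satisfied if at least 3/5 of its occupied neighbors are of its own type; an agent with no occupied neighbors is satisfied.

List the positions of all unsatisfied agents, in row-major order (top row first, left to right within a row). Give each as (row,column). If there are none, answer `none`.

Row 1: (1,1)S 3/3 ok · (1,2)S 4/4 ok
Row 2: (2,1)S 4/4 ok · (2,2)S 5/6 ok · (2,3)S 4/5 ok · (2,5)S 3/3 ok · (2,6)S 2/2 ok
Row 3: (3,2)S 4/6 ok · (3,3)N 0/6 unhappy · (3,4)S 5/6 ok · (3,6)S 4/4 ok
Row 4: (4,1)N 1/2 unhappy · (4,3)S 4/6 ok · (4,4)S 5/6 ok · (4,5)S 4/5 ok · (4,7)S 1/2 unhappy
Row 5: (5,2)N 2/5 unhappy · (5,3)S 4/5 ok · (5,5)S 3/5 ok · (5,6)N 1/4 unhappy
Row 6: (6,1)N 1/4 unhappy · (6,2)S 4/6 ok · (6,4)S 5/5 ok · (6,6)N 3/5 ok
Row 7: (7,1)S 2/3 ok · (7,2)S 3/4 ok · (7,3)S 4/4 ok · (7,4)S 3/3 ok · (7,5)S 2/4 unhappy · (7,6)N 2/3 ok · (7,7)N 2/2 ok

(3,3), (4,1), (4,7), (5,2), (5,6), (6,1), (7,5)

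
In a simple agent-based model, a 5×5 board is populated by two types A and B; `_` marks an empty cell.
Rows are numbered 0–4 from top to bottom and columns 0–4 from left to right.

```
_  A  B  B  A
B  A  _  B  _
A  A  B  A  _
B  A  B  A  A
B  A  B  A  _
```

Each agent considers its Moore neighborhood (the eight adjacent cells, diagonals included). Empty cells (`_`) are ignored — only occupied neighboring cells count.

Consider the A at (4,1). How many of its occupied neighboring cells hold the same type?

1

Occupied neighbors of (4,1): (3,0)=B, (3,1)=A, (3,2)=B, (4,0)=B, (4,2)=B.
Same type (A): 1 of 5.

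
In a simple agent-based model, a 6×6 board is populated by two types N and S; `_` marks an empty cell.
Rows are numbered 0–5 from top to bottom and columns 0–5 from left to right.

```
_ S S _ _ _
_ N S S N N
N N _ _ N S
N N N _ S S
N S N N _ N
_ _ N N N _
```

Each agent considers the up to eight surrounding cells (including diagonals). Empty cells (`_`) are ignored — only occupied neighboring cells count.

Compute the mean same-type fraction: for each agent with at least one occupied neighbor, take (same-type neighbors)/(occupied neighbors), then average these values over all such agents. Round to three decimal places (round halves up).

Row 0: (0,1)S 2/3 · (0,2)S 3/4
Row 1: (1,1)N 2/5 · (1,2)S 3/5 · (1,3)S 2/4 · (1,4)N 2/4 · (1,5)N 2/3
Row 2: (2,0)N 4/4 · (2,1)N 5/6 · (2,4)N 2/6 · (2,5)S 2/5
Row 3: (3,0)N 4/5 · (3,1)N 6/7 · (3,2)N 4/5 · (3,4)S 2/5 · (3,5)S 2/4
Row 4: (4,0)N 2/3 · (4,1)S 0/6 · (4,2)N 5/6 · (4,3)N 5/6 · (4,5)N 1/3
Row 5: (5,2)N 3/4 · (5,3)N 4/4 · (5,4)N 3/3
Sum over 24 agents: 2/3 + 3/4 + 2/5 + 3/5 + 2/4 + 2/4 + 2/3 + 4/4 + 5/6 + 2/6 + 2/5 + 4/5 + 6/7 + 4/5 + 2/5 + 2/4 + 2/3 + 0/6 + 5/6 + 5/6 + 1/3 + 3/4 + 4/4 + 3/3 = 3239/210; mean = 3239/210 ÷ 24 = 3239/5040 = 0.642658… → 0.643.

0.643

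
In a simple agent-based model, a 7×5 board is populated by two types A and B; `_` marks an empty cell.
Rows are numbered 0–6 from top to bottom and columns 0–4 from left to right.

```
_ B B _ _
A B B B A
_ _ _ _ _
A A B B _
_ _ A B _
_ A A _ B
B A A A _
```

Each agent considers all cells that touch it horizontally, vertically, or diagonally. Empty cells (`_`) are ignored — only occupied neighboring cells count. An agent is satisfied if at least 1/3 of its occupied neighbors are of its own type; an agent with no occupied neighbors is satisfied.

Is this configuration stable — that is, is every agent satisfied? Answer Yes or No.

(0,1)B 3/4 ok
(0,2)B 4/4 ok
(1,0)A 0/2 unhappy
(1,1)B 3/4 ok
(1,2)B 4/4 ok
(1,3)B 2/3 ok
(1,4)A 0/1 unhappy
(3,0)A 1/1 ok
(3,1)A 2/3 ok
(3,2)B 2/4 ok
(3,3)B 2/3 ok
(4,2)A 3/6 ok
(4,3)B 3/5 ok
(5,1)A 4/5 ok
(5,2)A 5/6 ok
(5,4)B 1/2 ok
(6,0)B 0/2 unhappy
(6,1)A 3/4 ok
(6,2)A 4/4 ok
(6,3)A 2/3 ok
For instance (1,0) has only 0/2 same-type neighbors, below 1/3.

No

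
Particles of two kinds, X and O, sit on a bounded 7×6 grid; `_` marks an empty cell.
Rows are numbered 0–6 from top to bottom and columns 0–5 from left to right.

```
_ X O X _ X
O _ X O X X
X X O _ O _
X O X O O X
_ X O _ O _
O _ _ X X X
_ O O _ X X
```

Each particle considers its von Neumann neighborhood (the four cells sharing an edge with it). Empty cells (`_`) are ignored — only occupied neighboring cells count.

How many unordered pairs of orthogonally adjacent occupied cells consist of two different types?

Scan each occupied cell's neighbors to the right and below so each pair is counted once.
From row 0: 4 unlike of 5 pairs (running 4/5).
From row 1: 5 unlike of 6 pairs (running 9/11).
From row 2: 3 unlike of 6 pairs (running 12/17).
From row 3: 6 unlike of 8 pairs (running 18/25).
From row 4: 2 unlike of 2 pairs (running 20/27).
From row 5: 0 unlike of 4 pairs (running 20/31).
From row 6: 0 unlike of 2 pairs (running 20/33).
Total adjacent occupied pairs: 33; unlike-type pairs: 20.

20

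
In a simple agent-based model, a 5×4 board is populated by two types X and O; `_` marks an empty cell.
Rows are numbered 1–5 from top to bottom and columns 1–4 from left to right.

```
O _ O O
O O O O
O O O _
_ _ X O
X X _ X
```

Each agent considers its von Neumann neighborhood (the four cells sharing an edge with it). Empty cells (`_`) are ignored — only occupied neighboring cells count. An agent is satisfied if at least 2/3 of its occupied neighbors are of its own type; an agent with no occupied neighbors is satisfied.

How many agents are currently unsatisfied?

3

(1,1)O 1/1 ok
(1,3)O 2/2 ok
(1,4)O 2/2 ok
(2,1)O 3/3 ok
(2,2)O 3/3 ok
(2,3)O 4/4 ok
(2,4)O 2/2 ok
(3,1)O 2/2 ok
(3,2)O 3/3 ok
(3,3)O 2/3 ok
(4,3)X 0/2 unhappy
(4,4)O 0/2 unhappy
(5,1)X 1/1 ok
(5,2)X 1/1 ok
(5,4)X 0/1 unhappy
Unsatisfied: (4,3), (4,4), (5,4) — 3 in total.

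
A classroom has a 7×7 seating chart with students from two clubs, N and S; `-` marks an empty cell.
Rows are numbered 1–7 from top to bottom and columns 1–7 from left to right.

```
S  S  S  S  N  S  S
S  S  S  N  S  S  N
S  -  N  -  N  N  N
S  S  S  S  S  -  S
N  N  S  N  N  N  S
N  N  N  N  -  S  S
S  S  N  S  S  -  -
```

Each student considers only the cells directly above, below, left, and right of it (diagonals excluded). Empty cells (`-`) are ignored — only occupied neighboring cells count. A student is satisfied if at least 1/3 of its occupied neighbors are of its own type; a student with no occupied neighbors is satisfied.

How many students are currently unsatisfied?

5

(1,1)S 2/2 ✓
(1,2)S 3/3 ✓
(1,3)S 3/3 ✓
(1,4)S 1/3 ✓
(1,5)N 0/3 ✗
(1,6)S 2/3 ✓
(1,7)S 1/2 ✓
(2,1)S 3/3 ✓
(2,2)S 3/3 ✓
(2,3)S 2/4 ✓
(2,4)N 0/3 ✗
(2,5)S 1/4 ✗
(2,6)S 2/4 ✓
(2,7)N 1/3 ✓
(3,1)S 2/2 ✓
(3,3)N 0/2 ✗
(3,5)N 1/3 ✓
(3,6)N 2/3 ✓
(3,7)N 2/3 ✓
(4,1)S 2/3 ✓
(4,2)S 2/3 ✓
(4,3)S 3/4 ✓
(4,4)S 2/3 ✓
(4,5)S 1/3 ✓
(4,7)S 1/2 ✓
(5,1)N 2/3 ✓
(5,2)N 2/4 ✓
(5,3)S 1/4 ✗
(5,4)N 2/4 ✓
(5,5)N 2/3 ✓
(5,6)N 1/3 ✓
(5,7)S 2/3 ✓
(6,1)N 2/3 ✓
(6,2)N 3/4 ✓
(6,3)N 3/4 ✓
(6,4)N 2/3 ✓
(6,6)S 1/2 ✓
(6,7)S 2/2 ✓
(7,1)S 1/2 ✓
(7,2)S 1/3 ✓
(7,3)N 1/3 ✓
(7,4)S 1/3 ✓
(7,5)S 1/1 ✓
Unsatisfied: (1,5), (2,4), (2,5), (3,3), (5,3) — 5 in total.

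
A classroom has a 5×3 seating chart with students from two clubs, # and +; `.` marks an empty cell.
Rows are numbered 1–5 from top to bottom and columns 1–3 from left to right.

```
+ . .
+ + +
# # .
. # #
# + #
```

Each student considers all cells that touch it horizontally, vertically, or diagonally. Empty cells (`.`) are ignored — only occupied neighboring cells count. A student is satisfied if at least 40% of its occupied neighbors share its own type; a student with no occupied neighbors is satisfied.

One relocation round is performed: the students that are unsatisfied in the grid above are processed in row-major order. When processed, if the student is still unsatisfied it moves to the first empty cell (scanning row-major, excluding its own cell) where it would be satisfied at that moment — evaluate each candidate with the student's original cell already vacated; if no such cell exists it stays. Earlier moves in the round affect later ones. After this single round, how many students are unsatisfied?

0

Initially unsatisfied (in order): (5,2).
  (5,2) → (1,2).
Resulting grid:
+ + .
+ + +
# # .
. # #
# . #
All satisfied now.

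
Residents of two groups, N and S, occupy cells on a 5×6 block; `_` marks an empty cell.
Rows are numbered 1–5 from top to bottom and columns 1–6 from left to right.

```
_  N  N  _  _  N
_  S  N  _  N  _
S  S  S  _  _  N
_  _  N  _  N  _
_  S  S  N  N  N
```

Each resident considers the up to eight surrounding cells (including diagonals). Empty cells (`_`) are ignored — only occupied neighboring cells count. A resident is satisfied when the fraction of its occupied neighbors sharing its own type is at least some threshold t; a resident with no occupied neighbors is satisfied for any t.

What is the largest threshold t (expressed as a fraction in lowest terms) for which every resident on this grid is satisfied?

Row 1: (1,2)N 2/3 · (1,3)N 2/3 · (1,6)N 1/1
Row 2: (2,2)S 3/6 · (2,3)N 2/5 · (2,5)N 2/2
Row 3: (3,1)S 2/2 · (3,2)S 3/5 · (3,3)S 2/4 · (3,6)N 2/2
Row 4: (4,3)N 1/5 · (4,5)N 4/4
Row 5: (5,2)S 1/2 · (5,3)S 1/3 · (5,4)N 3/4 · (5,5)N 3/3 · (5,6)N 2/2
The smallest same-type fraction is 1/5 at (4,3), which reduces to 1/5. Any threshold above that leaves this resident unsatisfied.

1/5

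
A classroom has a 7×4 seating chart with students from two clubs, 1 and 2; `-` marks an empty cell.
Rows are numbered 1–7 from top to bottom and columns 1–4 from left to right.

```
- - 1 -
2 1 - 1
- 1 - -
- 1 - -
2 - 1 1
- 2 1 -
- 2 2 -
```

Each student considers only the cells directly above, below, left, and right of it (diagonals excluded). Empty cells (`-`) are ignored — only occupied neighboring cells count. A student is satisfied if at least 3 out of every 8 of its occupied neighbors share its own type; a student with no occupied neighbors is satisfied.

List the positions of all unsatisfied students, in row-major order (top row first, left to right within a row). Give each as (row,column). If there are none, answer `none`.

(1,3)1 0/0 ✓
(2,1)2 0/1 ✗
(2,2)1 1/2 ✓
(2,4)1 0/0 ✓
(3,2)1 2/2 ✓
(4,2)1 1/1 ✓
(5,1)2 0/0 ✓
(5,3)1 2/2 ✓
(5,4)1 1/1 ✓
(6,2)2 1/2 ✓
(6,3)1 1/3 ✗
(7,2)2 2/2 ✓
(7,3)2 1/2 ✓

(2,1), (6,3)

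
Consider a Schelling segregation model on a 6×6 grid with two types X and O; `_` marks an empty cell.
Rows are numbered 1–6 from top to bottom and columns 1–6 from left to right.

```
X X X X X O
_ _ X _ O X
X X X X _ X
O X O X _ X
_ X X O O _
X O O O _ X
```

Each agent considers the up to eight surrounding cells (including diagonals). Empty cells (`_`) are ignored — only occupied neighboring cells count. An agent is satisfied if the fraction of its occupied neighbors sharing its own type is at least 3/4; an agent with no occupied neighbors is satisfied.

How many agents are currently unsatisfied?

(1,1)X 1/1 satisfied
(1,2)X 3/3 satisfied
(1,3)X 3/3 satisfied
(1,4)X 3/4 satisfied
(1,5)X 2/4 not
(1,6)O 1/3 not
(2,3)X 6/6 satisfied
(2,5)O 1/6 not
(2,6)X 2/4 not
(3,1)X 2/3 not
(3,2)X 4/6 not
(3,3)X 5/6 satisfied
(3,4)X 3/5 not
(3,6)X 2/3 not
(4,1)O 0/4 not
(4,2)X 5/7 not
(4,3)O 1/8 not
(4,4)X 3/6 not
(4,6)X 1/2 not
(5,2)X 3/7 not
(5,3)X 3/8 not
(5,4)O 4/6 not
(5,5)O 2/5 not
(6,1)X 1/2 not
(6,2)O 1/4 not
(6,3)O 3/5 not
(6,4)O 3/4 satisfied
(6,6)X 0/1 not
Unsatisfied: (1,5), (1,6), (2,5), (2,6), (3,1), (3,2), (3,4), (3,6), (4,1), (4,2), (4,3), (4,4), (4,6), (5,2), (5,3), (5,4), (5,5), (6,1), (6,2), (6,3), (6,6) — 21 in total.

21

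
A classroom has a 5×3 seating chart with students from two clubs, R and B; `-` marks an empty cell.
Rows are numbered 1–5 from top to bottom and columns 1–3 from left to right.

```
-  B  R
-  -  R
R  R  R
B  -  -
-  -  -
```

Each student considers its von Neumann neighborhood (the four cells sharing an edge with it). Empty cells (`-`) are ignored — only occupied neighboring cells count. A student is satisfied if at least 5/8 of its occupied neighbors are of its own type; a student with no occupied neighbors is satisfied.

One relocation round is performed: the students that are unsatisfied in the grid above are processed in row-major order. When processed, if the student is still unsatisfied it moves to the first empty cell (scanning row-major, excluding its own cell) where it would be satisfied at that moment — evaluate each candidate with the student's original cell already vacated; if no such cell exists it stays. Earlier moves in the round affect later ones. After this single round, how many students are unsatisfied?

0

Initially unsatisfied (in order): (1,2), (1,3), (3,1), (4,1).
  (1,2) → (1,1).
  (1,3): now satisfied by earlier moves; stays.
  (3,1) → (2,2).
  (4,1): now satisfied by earlier moves; stays.
Resulting grid:
B - R
- R R
- R R
B - -
- - -
All satisfied now.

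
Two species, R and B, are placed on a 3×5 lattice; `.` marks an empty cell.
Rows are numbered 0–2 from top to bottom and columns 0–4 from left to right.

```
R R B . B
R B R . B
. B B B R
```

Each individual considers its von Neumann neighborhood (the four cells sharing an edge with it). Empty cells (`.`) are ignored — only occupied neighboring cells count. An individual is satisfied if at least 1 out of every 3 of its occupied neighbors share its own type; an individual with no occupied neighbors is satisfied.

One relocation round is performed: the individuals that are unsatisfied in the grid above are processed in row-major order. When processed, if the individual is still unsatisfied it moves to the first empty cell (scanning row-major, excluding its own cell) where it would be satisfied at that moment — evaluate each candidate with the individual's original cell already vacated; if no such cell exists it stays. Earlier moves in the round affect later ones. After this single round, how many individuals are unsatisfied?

0

Initially unsatisfied (in order): (0,2), (1,1), (1,2), (2,4).
  (0,2) → (0,3).
  (1,1) → (0,2).
  (1,2) → (1,1).
  (2,4) → (1,2).
Resulting grid:
R R B B B
R R R . B
. B B B .
All satisfied now.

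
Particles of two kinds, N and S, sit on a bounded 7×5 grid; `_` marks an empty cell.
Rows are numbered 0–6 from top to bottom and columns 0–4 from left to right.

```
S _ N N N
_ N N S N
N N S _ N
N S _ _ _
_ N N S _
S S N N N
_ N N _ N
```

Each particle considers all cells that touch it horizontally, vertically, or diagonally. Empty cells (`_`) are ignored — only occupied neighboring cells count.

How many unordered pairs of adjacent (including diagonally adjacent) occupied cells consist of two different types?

Scan each occupied cell's neighbors to the right and below (and the two forward diagonals) so each pair is counted once.
Row 0: S(0,0)–N(1,1)≠ N(0,2)–N(0,3)= N(0,2)–N(1,2)= N(0,2)–S(1,3)≠ N(0,2)–N(1,1)= N(0,3)–N(0,4)= N(0,3)–S(1,3)≠ N(0,3)–N(1,4)= N(0,3)–N(1,2)= N(0,4)–N(1,4)= N(0,4)–S(1,3)≠  → 4/11 unlike.
Row 1: N(1,1)–N(1,2)= N(1,1)–N(2,1)= N(1,1)–S(2,2)≠ N(1,1)–N(2,0)= N(1,2)–S(1,3)≠ N(1,2)–S(2,2)≠ N(1,2)–N(2,1)= S(1,3)–N(1,4)≠ S(1,3)–N(2,4)≠ S(1,3)–S(2,2)= N(1,4)–N(2,4)=  → 5/11 unlike.
Row 2: N(2,0)–N(2,1)= N(2,0)–N(3,0)= N(2,0)–S(3,1)≠ N(2,1)–S(2,2)≠ N(2,1)–S(3,1)≠ N(2,1)–N(3,0)= S(2,2)–S(3,1)=  → 3/7 unlike.
Row 3: N(3,0)–S(3,1)≠ N(3,0)–N(4,1)= S(3,1)–N(4,1)≠ S(3,1)–N(4,2)≠  → 3/4 unlike.
Row 4: N(4,1)–N(4,2)= N(4,1)–S(5,1)≠ N(4,1)–N(5,2)= N(4,1)–S(5,0)≠ N(4,2)–S(4,3)≠ N(4,2)–N(5,2)= N(4,2)–N(5,3)= N(4,2)–S(5,1)≠ S(4,3)–N(5,3)≠ S(4,3)–N(5,4)≠ S(4,3)–N(5,2)≠  → 7/11 unlike.
Row 5: S(5,0)–S(5,1)= S(5,0)–N(6,1)≠ S(5,1)–N(5,2)≠ S(5,1)–N(6,1)≠ S(5,1)–N(6,2)≠ N(5,2)–N(5,3)= N(5,2)–N(6,2)= N(5,2)–N(6,1)= N(5,3)–N(5,4)= N(5,3)–N(6,4)= N(5,3)–N(6,2)= N(5,4)–N(6,4)=  → 4/12 unlike.
Row 6: N(6,1)–N(6,2)=  → 0/1 unlike.
Total adjacent occupied pairs: 57; unlike-type pairs: 26.

26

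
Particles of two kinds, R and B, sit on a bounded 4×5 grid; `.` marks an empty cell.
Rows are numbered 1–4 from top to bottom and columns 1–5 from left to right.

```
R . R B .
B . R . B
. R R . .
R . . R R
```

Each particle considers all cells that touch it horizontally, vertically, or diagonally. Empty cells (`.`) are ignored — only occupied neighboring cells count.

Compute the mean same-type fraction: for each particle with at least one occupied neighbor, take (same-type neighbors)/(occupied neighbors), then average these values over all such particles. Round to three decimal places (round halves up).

0.667

Row 1: (1,1)R 0/1 · (1,3)R 1/2 · (1,4)B 1/3
Row 2: (2,1)B 0/2 · (2,3)R 3/4 · (2,5)B 1/1
Row 3: (3,2)R 3/4 · (3,3)R 3/3
Row 4: (4,1)R 1/1 · (4,4)R 2/2 · (4,5)R 1/1
Sum over 11 particles: 0/1 + 1/2 + 1/3 + 0/2 + 3/4 + 1/1 + 3/4 + 3/3 + 1/1 + 2/2 + 1/1 = 22/3; mean = 22/3 ÷ 11 = 2/3 = 0.666666… → 0.667.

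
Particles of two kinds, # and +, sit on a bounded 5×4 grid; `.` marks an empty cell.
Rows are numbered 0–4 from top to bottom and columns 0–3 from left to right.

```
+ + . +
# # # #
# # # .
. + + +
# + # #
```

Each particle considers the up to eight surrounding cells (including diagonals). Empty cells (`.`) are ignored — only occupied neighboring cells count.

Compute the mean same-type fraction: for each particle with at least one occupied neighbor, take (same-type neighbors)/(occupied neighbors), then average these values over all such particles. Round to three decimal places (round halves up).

(0,0)+ 1/3
(0,1)+ 1/4
(0,3)+ 0/2
(1,0)# 3/5
(1,1)# 5/7
(1,2)# 4/6
(1,3)# 2/3
(2,0)# 3/4
(2,1)# 5/7
(2,2)# 4/7
(3,1)+ 2/7
(3,2)+ 3/7
(3,3)+ 1/4
(4,0)# 0/2
(4,1)+ 2/4
(4,2)# 1/5
(4,3)# 1/3
Sum over 17 particles: 1/3 + 1/4 + 0/2 + 3/5 + 5/7 + 4/6 + 2/3 + 3/4 + 5/7 + 4/7 + 2/7 + 3/7 + 1/4 + 0/2 + 2/4 + 1/5 + 1/3 = 1017/140; mean = 1017/140 ÷ 17 = 1017/2380 = 0.427310… → 0.427.

0.427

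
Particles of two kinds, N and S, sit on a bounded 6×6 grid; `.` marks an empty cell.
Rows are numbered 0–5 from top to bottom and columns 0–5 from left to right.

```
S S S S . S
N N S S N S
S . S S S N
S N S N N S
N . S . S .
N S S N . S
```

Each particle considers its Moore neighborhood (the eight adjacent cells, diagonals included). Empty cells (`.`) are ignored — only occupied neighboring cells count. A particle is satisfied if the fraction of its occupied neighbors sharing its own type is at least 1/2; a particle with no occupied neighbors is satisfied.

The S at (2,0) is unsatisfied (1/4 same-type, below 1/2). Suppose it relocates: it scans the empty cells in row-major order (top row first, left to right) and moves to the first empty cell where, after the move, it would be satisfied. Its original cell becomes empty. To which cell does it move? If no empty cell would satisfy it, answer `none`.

(0,4)

Vacating (2,0). Empty cells in order:
  (0,4): 4/5 same-type → satisfied — stop here.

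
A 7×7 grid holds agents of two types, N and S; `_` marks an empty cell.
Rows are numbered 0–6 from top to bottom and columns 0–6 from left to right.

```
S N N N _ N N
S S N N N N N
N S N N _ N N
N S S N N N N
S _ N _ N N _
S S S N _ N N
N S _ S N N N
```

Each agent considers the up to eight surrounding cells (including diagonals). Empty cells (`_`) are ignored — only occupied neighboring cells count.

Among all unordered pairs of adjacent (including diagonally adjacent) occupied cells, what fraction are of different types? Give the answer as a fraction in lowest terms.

Scan each occupied cell's neighbors to the right and below (and the two forward diagonals) so each pair is counted once.
Row 0: S(0,0)–N(0,1)≠ S(0,0)–S(1,0)= S(0,0)–S(1,1)= N(0,1)–N(0,2)= N(0,1)–S(1,1)≠ N(0,1)–N(1,2)= N(0,1)–S(1,0)≠ N(0,2)–N(0,3)= N(0,2)–N(1,2)= N(0,2)–N(1,3)= N(0,2)–S(1,1)≠ N(0,3)–N(1,3)= N(0,3)–N(1,4)= N(0,3)–N(1,2)= N(0,5)–N(0,6)= N(0,5)–N(1,5)= N(0,5)–N(1,6)= N(0,5)–N(1,4)= N(0,6)–N(1,6)= N(0,6)–N(1,5)=  → 4/20 unlike.
Row 1: S(1,0)–S(1,1)= S(1,0)–N(2,0)≠ S(1,0)–S(2,1)= S(1,1)–N(1,2)≠ S(1,1)–S(2,1)= S(1,1)–N(2,2)≠ S(1,1)–N(2,0)≠ N(1,2)–N(1,3)= N(1,2)–N(2,2)= N(1,2)–N(2,3)= N(1,2)–S(2,1)≠ N(1,3)–N(1,4)= N(1,3)–N(2,3)= N(1,3)–N(2,2)= N(1,4)–N(1,5)= N(1,4)–N(2,5)= N(1,4)–N(2,3)= N(1,5)–N(1,6)= N(1,5)–N(2,5)= N(1,5)–N(2,6)= N(1,6)–N(2,6)= N(1,6)–N(2,5)=  → 5/22 unlike.
Row 2: N(2,0)–S(2,1)≠ N(2,0)–N(3,0)= N(2,0)–S(3,1)≠ S(2,1)–N(2,2)≠ S(2,1)–S(3,1)= S(2,1)–S(3,2)= S(2,1)–N(3,0)≠ N(2,2)–N(2,3)= N(2,2)–S(3,2)≠ N(2,2)–N(3,3)= N(2,2)–S(3,1)≠ N(2,3)–N(3,3)= N(2,3)–N(3,4)= N(2,3)–S(3,2)≠ N(2,5)–N(2,6)= N(2,5)–N(3,5)= N(2,5)–N(3,6)= N(2,5)–N(3,4)= N(2,6)–N(3,6)= N(2,6)–N(3,5)=  → 7/20 unlike.
Row 3: N(3,0)–S(3,1)≠ N(3,0)–S(4,0)≠ S(3,1)–S(3,2)= S(3,1)–N(4,2)≠ S(3,1)–S(4,0)= S(3,2)–N(3,3)≠ S(3,2)–N(4,2)≠ N(3,3)–N(3,4)= N(3,3)–N(4,4)= N(3,3)–N(4,2)= N(3,4)–N(3,5)= N(3,4)–N(4,4)= N(3,4)–N(4,5)= N(3,5)–N(3,6)= N(3,5)–N(4,5)= N(3,5)–N(4,4)= N(3,6)–N(4,5)=  → 5/17 unlike.
Row 4: S(4,0)–S(5,0)= S(4,0)–S(5,1)= N(4,2)–S(5,2)≠ N(4,2)–N(5,3)= N(4,2)–S(5,1)≠ N(4,4)–N(4,5)= N(4,4)–N(5,5)= N(4,4)–N(5,3)= N(4,5)–N(5,5)= N(4,5)–N(5,6)=  → 2/10 unlike.
Row 5: S(5,0)–S(5,1)= S(5,0)–N(6,0)≠ S(5,0)–S(6,1)= S(5,1)–S(5,2)= S(5,1)–S(6,1)= S(5,1)–N(6,0)≠ S(5,2)–N(5,3)≠ S(5,2)–S(6,3)= S(5,2)–S(6,1)= N(5,3)–S(6,3)≠ N(5,3)–N(6,4)= N(5,5)–N(5,6)= N(5,5)–N(6,5)= N(5,5)–N(6,6)= N(5,5)–N(6,4)= N(5,6)–N(6,6)= N(5,6)–N(6,5)=  → 4/17 unlike.
Row 6: N(6,0)–S(6,1)≠ S(6,3)–N(6,4)≠ N(6,4)–N(6,5)= N(6,5)–N(6,6)=  → 2/4 unlike.
Total adjacent occupied pairs: 110; unlike-type pairs: 29.
29/110 is already in lowest terms.

29/110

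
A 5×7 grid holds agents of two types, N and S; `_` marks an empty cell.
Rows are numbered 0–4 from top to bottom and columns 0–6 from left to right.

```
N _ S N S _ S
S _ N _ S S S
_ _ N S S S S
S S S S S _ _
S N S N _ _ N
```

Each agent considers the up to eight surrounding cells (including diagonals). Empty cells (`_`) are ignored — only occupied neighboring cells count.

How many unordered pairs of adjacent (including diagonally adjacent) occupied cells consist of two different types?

19

Scan each occupied cell's neighbors to the right and below (and the two forward diagonals) so each pair is counted once.
Row 0: N(0,0)–S(1,0)≠ S(0,2)–N(0,3)≠ S(0,2)–N(1,2)≠ N(0,3)–S(0,4)≠ N(0,3)–S(1,4)≠ N(0,3)–N(1,2)= S(0,4)–S(1,4)= S(0,4)–S(1,5)= S(0,6)–S(1,6)= S(0,6)–S(1,5)=  → 5/10 unlike.
Row 1: N(1,2)–N(2,2)= N(1,2)–S(2,3)≠ S(1,4)–S(1,5)= S(1,4)–S(2,4)= S(1,4)–S(2,5)= S(1,4)–S(2,3)= S(1,5)–S(1,6)= S(1,5)–S(2,5)= S(1,5)–S(2,6)= S(1,5)–S(2,4)= S(1,6)–S(2,6)= S(1,6)–S(2,5)=  → 1/12 unlike.
Row 2: N(2,2)–S(2,3)≠ N(2,2)–S(3,2)≠ N(2,2)–S(3,3)≠ N(2,2)–S(3,1)≠ S(2,3)–S(2,4)= S(2,3)–S(3,3)= S(2,3)–S(3,4)= S(2,3)–S(3,2)= S(2,4)–S(2,5)= S(2,4)–S(3,4)= S(2,4)–S(3,3)= S(2,5)–S(2,6)= S(2,5)–S(3,4)=  → 4/13 unlike.
Row 3: S(3,0)–S(3,1)= S(3,0)–S(4,0)= S(3,0)–N(4,1)≠ S(3,1)–S(3,2)= S(3,1)–N(4,1)≠ S(3,1)–S(4,2)= S(3,1)–S(4,0)= S(3,2)–S(3,3)= S(3,2)–S(4,2)= S(3,2)–N(4,3)≠ S(3,2)–N(4,1)≠ S(3,3)–S(3,4)= S(3,3)–N(4,3)≠ S(3,3)–S(4,2)= S(3,4)–N(4,3)≠  → 6/15 unlike.
Row 4: S(4,0)–N(4,1)≠ N(4,1)–S(4,2)≠ S(4,2)–N(4,3)≠  → 3/3 unlike.
Total adjacent occupied pairs: 53; unlike-type pairs: 19.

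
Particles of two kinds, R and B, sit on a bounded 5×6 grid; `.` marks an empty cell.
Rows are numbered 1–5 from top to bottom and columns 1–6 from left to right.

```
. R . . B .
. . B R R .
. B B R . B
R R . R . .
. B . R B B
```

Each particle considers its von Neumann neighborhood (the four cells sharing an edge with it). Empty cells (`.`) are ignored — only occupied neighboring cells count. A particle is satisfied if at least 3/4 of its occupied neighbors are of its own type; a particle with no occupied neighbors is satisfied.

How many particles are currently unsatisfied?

(1,2)R 0/0 ✓
(1,5)B 0/1 ✗
(2,3)B 1/2 ✗
(2,4)R 2/3 ✗
(2,5)R 1/2 ✗
(3,2)B 1/2 ✗
(3,3)B 2/3 ✗
(3,4)R 2/3 ✗
(3,6)B 0/0 ✓
(4,1)R 1/1 ✓
(4,2)R 1/3 ✗
(4,4)R 2/2 ✓
(5,2)B 0/1 ✗
(5,4)R 1/2 ✗
(5,5)B 1/2 ✗
(5,6)B 1/1 ✓
Unsatisfied: (1,5), (2,3), (2,4), (2,5), (3,2), (3,3), (3,4), (4,2), (5,2), (5,4), (5,5) — 11 in total.

11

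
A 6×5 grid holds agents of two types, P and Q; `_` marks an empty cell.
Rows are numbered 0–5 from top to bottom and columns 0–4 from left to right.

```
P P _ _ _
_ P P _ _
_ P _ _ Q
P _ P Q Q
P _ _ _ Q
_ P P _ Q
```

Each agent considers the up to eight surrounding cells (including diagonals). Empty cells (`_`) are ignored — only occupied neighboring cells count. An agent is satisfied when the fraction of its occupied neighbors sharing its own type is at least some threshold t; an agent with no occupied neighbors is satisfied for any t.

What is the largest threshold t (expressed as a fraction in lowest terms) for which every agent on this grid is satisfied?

1/2

(0,0)P 2/2
(0,1)P 3/3
(1,1)P 4/4
(1,2)P 3/3
(2,1)P 4/4
(2,4)Q 2/2
(3,0)P 2/2
(3,2)P 1/2
(3,3)Q 3/4
(3,4)Q 3/3
(4,0)P 2/2
(4,4)Q 3/3
(5,1)P 2/2
(5,2)P 1/1
(5,4)Q 1/1
The smallest same-type fraction is 1/2 at (3,2), which reduces to 1/2. Any threshold above that leaves this agent unsatisfied.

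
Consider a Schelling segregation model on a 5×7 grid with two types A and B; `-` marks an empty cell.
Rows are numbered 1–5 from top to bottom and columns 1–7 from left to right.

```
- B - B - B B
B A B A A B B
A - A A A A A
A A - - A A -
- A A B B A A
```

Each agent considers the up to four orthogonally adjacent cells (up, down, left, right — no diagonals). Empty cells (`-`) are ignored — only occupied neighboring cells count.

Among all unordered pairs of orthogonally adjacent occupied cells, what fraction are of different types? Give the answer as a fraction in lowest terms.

Scan each occupied cell's neighbors to the right and below so each pair is counted once.
Row 1: B(1,2)–A(2,2)≠ B(1,4)–A(2,4)≠ B(1,6)–B(1,7)= B(1,6)–B(2,6)= B(1,7)–B(2,7)=  → 2/5 unlike.
Row 2: B(2,1)–A(2,2)≠ B(2,1)–A(3,1)≠ A(2,2)–B(2,3)≠ B(2,3)–A(2,4)≠ B(2,3)–A(3,3)≠ A(2,4)–A(2,5)= A(2,4)–A(3,4)= A(2,5)–B(2,6)≠ A(2,5)–A(3,5)= B(2,6)–B(2,7)= B(2,6)–A(3,6)≠ B(2,7)–A(3,7)≠  → 8/12 unlike.
Row 3: A(3,1)–A(4,1)= A(3,3)–A(3,4)= A(3,4)–A(3,5)= A(3,5)–A(3,6)= A(3,5)–A(4,5)= A(3,6)–A(3,7)= A(3,6)–A(4,6)=  → 0/7 unlike.
Row 4: A(4,1)–A(4,2)= A(4,2)–A(5,2)= A(4,5)–A(4,6)= A(4,5)–B(5,5)≠ A(4,6)–A(5,6)=  → 1/5 unlike.
Row 5: A(5,2)–A(5,3)= A(5,3)–B(5,4)≠ B(5,4)–B(5,5)= B(5,5)–A(5,6)≠ A(5,6)–A(5,7)=  → 2/5 unlike.
Total adjacent occupied pairs: 34; unlike-type pairs: 13.
13/34 is already in lowest terms.

13/34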